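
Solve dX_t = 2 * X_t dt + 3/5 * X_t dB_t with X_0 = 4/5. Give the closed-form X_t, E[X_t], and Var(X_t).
X_t = 4/5 * exp((91/50) t + (3/5) B_t); E[X_t] = 4*exp(2*t)/5; Var(X_t) = 16*(exp(9*t/25) - 1)*exp(4*t)/25

For GBM dX = mu X dt + sigma X dB with X_0 = x_0, apply Itô to Y = log X: dY = (mu - sigma^2/2) dt + sigma dB, so Y_t = log(x_0) + (mu - sigma^2/2) t + sigma B_t and hence X_t = x_0 * exp((mu - sigma^2/2) t + sigma B_t).
With mu = 2, sigma = 3/5, x_0 = 4/5, this gives:
  X_t = 4/5 * exp((91/50) * t + (3/5) * B_t).
Since sigma*B_t ~ Normal(0, sigma^2 t), E[exp(sigma*B_t)] = exp(sigma^2 t / 2); so E[X_t] = x_0 * exp((mu - sigma^2/2) t) * exp(sigma^2 t / 2) = x_0 * exp(mu t) = 4*exp(2*t)/5.
Var(X_t) = E[X_t^2] - (E[X_t])^2 = x_0^2 * exp(2 mu t) * (exp(sigma^2 t) - 1) = 16*(exp(9*t/25) - 1)*exp(4*t)/25.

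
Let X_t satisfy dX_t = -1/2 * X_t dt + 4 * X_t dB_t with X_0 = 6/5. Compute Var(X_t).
Var(X_t) = (36*exp(16*t) - 36)*exp(-t)/25

For GBM dX = mu X dt + sigma X dB with X_0 = x_0, apply Itô to Y = log X: dY = (mu - sigma^2/2) dt + sigma dB, so Y_t = log(x_0) + (mu - sigma^2/2) t + sigma B_t and hence X_t = x_0 * exp((mu - sigma^2/2) t + sigma B_t).
With mu = -1/2, sigma = 4, x_0 = 6/5, this gives:
  X_t = 6/5 * exp((-17/2) * t + (4) * B_t).
Since sigma*B_t ~ Normal(0, sigma^2 t), E[exp(sigma*B_t)] = exp(sigma^2 t / 2); so E[X_t] = x_0 * exp((mu - sigma^2/2) t) * exp(sigma^2 t / 2) = x_0 * exp(mu t) = 6*exp(-t/2)/5.
Var(X_t) = E[X_t^2] - (E[X_t])^2 = x_0^2 * exp(2 mu t) * (exp(sigma^2 t) - 1) = (36*exp(16*t) - 36)*exp(-t)/25.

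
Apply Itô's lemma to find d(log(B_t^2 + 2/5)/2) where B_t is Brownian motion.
d(log(B_t^2 + 2/5)/2) = (5*(2 - 5*B_t^2)/(2*(5*B_t^2 + 2)^2)) dt + (5*B_t/(5*B_t^2 + 2)) dB_t

Itô's formula for f(B_t) gives d f(B_t) = f'(B_t) dB_t + (1/2) f''(B_t) dt. Compute derivatives of f(x) = log(x^2 + 2/5)/2:
  f'(x)  = 5*x/(5*x^2 + 2)
  f''(x) = 5*(2 - 5*x^2)/(5*x^2 + 2)^2
Substitute x = B_t and multiply the f'' term by 1/2:
  drift     = (1/2) * (5*(2 - 5*x^2)/(5*x^2 + 2)^2) evaluated at B_t = 5*(2 - 5*B_t^2)/(2*(5*B_t^2 + 2)^2)
  diffusion = (5*x/(5*x^2 + 2)) evaluated at B_t = 5*B_t/(5*B_t^2 + 2)
Therefore d(log(B_t^2 + 2/5)/2) = (5*(2 - 5*B_t^2)/(2*(5*B_t^2 + 2)^2)) dt + (5*B_t/(5*B_t^2 + 2)) dB_t.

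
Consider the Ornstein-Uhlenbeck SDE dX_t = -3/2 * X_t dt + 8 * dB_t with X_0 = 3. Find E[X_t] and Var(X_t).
E[X_t] = 3*exp(-3*t/2); Var(X_t) = 64/3 - 64*exp(-3*t)/3

The OU SDE dX = -theta X dt + sigma dB admits the integrating factor exp(theta t): d(exp(theta t) X_t) = sigma exp(theta t) dB_t. Integrating from 0 to t:
  X_t = x_0 * exp(-theta t) + sigma * int_0^t exp(-theta (t-s)) dB_s.
The Itô integral has mean 0 and (by the Itô isometry) variance sigma^2 * int_0^t exp(-2 theta (t - s)) ds = sigma^2 * (1 - exp(-2 theta t)) / (2 theta).
With theta = 3/2, sigma = 8, x_0 = 3:
  E[X_t] = 3 * exp(-3/2 t) = 3*exp(-3*t/2)
  Var(X_t) = (8)^2 * (1 - exp(-2*3/2 t)) / (2 * 3/2) = 64/3 - 64*exp(-3*t)/3.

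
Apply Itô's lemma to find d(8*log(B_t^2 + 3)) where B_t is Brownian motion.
d(8*log(B_t^2 + 3)) = (8*(3 - B_t^2)/(B_t^2 + 3)^2) dt + (16*B_t/(B_t^2 + 3)) dB_t

Itô's formula for f(B_t) gives d f(B_t) = f'(B_t) dB_t + (1/2) f''(B_t) dt. Compute derivatives of f(x) = 8*log(x^2 + 3):
  f'(x)  = 16*x/(x^2 + 3)
  f''(x) = 16*(3 - x^2)/(x^2 + 3)^2
Substitute x = B_t and multiply the f'' term by 1/2:
  drift     = (1/2) * (16*(3 - x^2)/(x^2 + 3)^2) evaluated at B_t = 8*(3 - B_t^2)/(B_t^2 + 3)^2
  diffusion = (16*x/(x^2 + 3)) evaluated at B_t = 16*B_t/(B_t^2 + 3)
Therefore d(8*log(B_t^2 + 3)) = (8*(3 - B_t^2)/(B_t^2 + 3)^2) dt + (16*B_t/(B_t^2 + 3)) dB_t.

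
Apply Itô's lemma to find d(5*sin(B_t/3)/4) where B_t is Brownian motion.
d(5*sin(B_t/3)/4) = (-5*sin(B_t/3)/72) dt + (5*cos(B_t/3)/12) dB_t

Itô's formula for f(B_t) gives d f(B_t) = f'(B_t) dB_t + (1/2) f''(B_t) dt. Compute derivatives of f(x) = 5*sin(x/3)/4:
  f'(x)  = 5*cos(x/3)/12
  f''(x) = -5*sin(x/3)/36
Substitute x = B_t and multiply the f'' term by 1/2:
  drift     = (1/2) * (-5*sin(x/3)/36) evaluated at B_t = -5*sin(B_t/3)/72
  diffusion = (5*cos(x/3)/12) evaluated at B_t = 5*cos(B_t/3)/12
Therefore d(5*sin(B_t/3)/4) = (-5*sin(B_t/3)/72) dt + (5*cos(B_t/3)/12) dB_t.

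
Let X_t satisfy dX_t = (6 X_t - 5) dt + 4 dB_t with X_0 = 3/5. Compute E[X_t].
E[X_t] = 5/6 - 7*exp(6*t)/30

Taking expectations and using E[dB_t] = 0, the mean m(t) = E[X_t] satisfies the ODE m'(t) = a m(t) + b with m(0) = x_0. With a = 6, b = -5, x_0 = 3/5, the solution is
  m(t) = x_0 * exp(a t) + (b/a) * (exp(a t) - 1)
       = (3/5) * exp(6 t) + ((-5)/6) * (exp(6 t) - 1)
       = 5/6 - 7*exp(6*t)/30.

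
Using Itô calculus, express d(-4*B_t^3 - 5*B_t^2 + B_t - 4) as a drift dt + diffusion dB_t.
d(-4*B_t^3 - 5*B_t^2 + B_t - 4) = (-12*B_t - 5) dt + (-12*B_t^2 - 10*B_t + 1) dB_t

Itô's formula for f(B_t) gives d f(B_t) = f'(B_t) dB_t + (1/2) f''(B_t) dt. Compute derivatives of f(x) = -4*x^3 - 5*x^2 + x - 4:
  f'(x)  = -12*x^2 - 10*x + 1
  f''(x) = -24*x - 10
Substitute x = B_t and multiply the f'' term by 1/2:
  drift     = (1/2) * (-24*x - 10) evaluated at B_t = -12*B_t - 5
  diffusion = (-12*x^2 - 10*x + 1) evaluated at B_t = -12*B_t^2 - 10*B_t + 1
Therefore d(-4*B_t^3 - 5*B_t^2 + B_t - 4) = (-12*B_t - 5) dt + (-12*B_t^2 - 10*B_t + 1) dB_t.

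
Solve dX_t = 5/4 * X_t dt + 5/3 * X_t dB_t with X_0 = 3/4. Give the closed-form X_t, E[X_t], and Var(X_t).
X_t = 3/4 * exp((-5/36) t + (5/3) B_t); E[X_t] = 3*exp(5*t/4)/4; Var(X_t) = 9*(exp(25*t/9) - 1)*exp(5*t/2)/16

For GBM dX = mu X dt + sigma X dB with X_0 = x_0, apply Itô to Y = log X: dY = (mu - sigma^2/2) dt + sigma dB, so Y_t = log(x_0) + (mu - sigma^2/2) t + sigma B_t and hence X_t = x_0 * exp((mu - sigma^2/2) t + sigma B_t).
With mu = 5/4, sigma = 5/3, x_0 = 3/4, this gives:
  X_t = 3/4 * exp((-5/36) * t + (5/3) * B_t).
Since sigma*B_t ~ Normal(0, sigma^2 t), E[exp(sigma*B_t)] = exp(sigma^2 t / 2); so E[X_t] = x_0 * exp((mu - sigma^2/2) t) * exp(sigma^2 t / 2) = x_0 * exp(mu t) = 3*exp(5*t/4)/4.
Var(X_t) = E[X_t^2] - (E[X_t])^2 = x_0^2 * exp(2 mu t) * (exp(sigma^2 t) - 1) = 9*(exp(25*t/9) - 1)*exp(5*t/2)/16.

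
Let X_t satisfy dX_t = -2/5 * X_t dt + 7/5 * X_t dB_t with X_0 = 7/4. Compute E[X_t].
E[X_t] = 7*exp(-2*t/5)/4

For GBM dX = mu X dt + sigma X dB with X_0 = x_0, apply Itô to Y = log X: dY = (mu - sigma^2/2) dt + sigma dB, so Y_t = log(x_0) + (mu - sigma^2/2) t + sigma B_t and hence X_t = x_0 * exp((mu - sigma^2/2) t + sigma B_t).
With mu = -2/5, sigma = 7/5, x_0 = 7/4, this gives:
  X_t = 7/4 * exp((-69/50) * t + (7/5) * B_t).
Since sigma*B_t ~ Normal(0, sigma^2 t), E[exp(sigma*B_t)] = exp(sigma^2 t / 2); so E[X_t] = x_0 * exp((mu - sigma^2/2) t) * exp(sigma^2 t / 2) = x_0 * exp(mu t) = 7*exp(-2*t/5)/4.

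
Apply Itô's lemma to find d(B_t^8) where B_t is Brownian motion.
d(B_t^8) = (28*B_t^6) dt + (8*B_t^7) dB_t

Itô's formula for f(B_t) gives d f(B_t) = f'(B_t) dB_t + (1/2) f''(B_t) dt. Compute derivatives of f(x) = x^8:
  f'(x)  = 8*x^7
  f''(x) = 56*x^6
Substitute x = B_t and multiply the f'' term by 1/2:
  drift     = (1/2) * (56*x^6) evaluated at B_t = 28*B_t^6
  diffusion = (8*x^7) evaluated at B_t = 8*B_t^7
Therefore d(B_t^8) = (28*B_t^6) dt + (8*B_t^7) dB_t.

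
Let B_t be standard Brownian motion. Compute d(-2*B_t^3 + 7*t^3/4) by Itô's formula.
d(-2*B_t^3 + 7*t^3/4) = (-6*B_t + 21*t^2/4) dt + (-6*B_t^2) dB_t

Itô's formula for f(t, x): d f(t, B_t) = (f_t + (1/2) f_xx) dt + f_x dB_t. Compute partials of f(t, x) = 7*t^3/4 - 2*x^3:
  f_t(t,x)  = 21*t^2/4
  f_x(t,x)  = -6*x^2
  f_xx(t,x) = -12*x
Assemble drift = f_t + (1/2) f_xx = 21*t^2/4 - 6*x and diffusion = f_x = -6*x^2. Substituting x = B_t:
  d(-2*B_t^3 + 7*t^3/4) = (-6*B_t + 21*t^2/4) dt + (-6*B_t^2) dB_t.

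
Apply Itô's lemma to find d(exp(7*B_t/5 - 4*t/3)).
d(exp(7*B_t/5 - 4*t/3)) = (-53*exp(7*B_t/5 - 4*t/3)/150) dt + (7*exp(7*B_t/5 - 4*t/3)/5) dB_t

Itô's formula for f(t, x): d f(t, B_t) = (f_t + (1/2) f_xx) dt + f_x dB_t. Compute partials of f(t, x) = exp(-4*t/3 + 7*x/5):
  f_t(t,x)  = -4*exp(-4*t/3 + 7*x/5)/3
  f_x(t,x)  = 7*exp(-4*t/3 + 7*x/5)/5
  f_xx(t,x) = 49*exp(-4*t/3 + 7*x/5)/25
Assemble drift = f_t + (1/2) f_xx = -53*exp(-4*t/3 + 7*x/5)/150 and diffusion = f_x = 7*exp(-4*t/3 + 7*x/5)/5. Substituting x = B_t:
  d(exp(7*B_t/5 - 4*t/3)) = (-53*exp(7*B_t/5 - 4*t/3)/150) dt + (7*exp(7*B_t/5 - 4*t/3)/5) dB_t.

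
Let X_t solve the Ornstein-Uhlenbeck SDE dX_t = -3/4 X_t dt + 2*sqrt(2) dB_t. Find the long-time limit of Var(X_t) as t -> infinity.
lim Var(X_t) = 16/3

The OU SDE dX = -theta X dt + sigma dB admits the integrating factor exp(theta t): d(exp(theta t) X_t) = sigma exp(theta t) dB_t. Integrating from 0 to t gives X_t = x_0 * exp(-theta t) + sigma * int_0^t exp(-theta (t-s)) dB_s for any initial x_0. The Itô integral has variance (by the Itô isometry) sigma^2 * int_0^t exp(-2 theta (t - s)) ds = sigma^2 * (1 - exp(-2 theta t)) / (2 theta), independent of x_0.
With theta = 3/4, sigma = 2*sqrt(2):
  Var(X_t) = (2*sqrt(2))^2 * (1 - exp(-2*3/4 t)) / (2 * 3/4) = 16/3 - 16*exp(-3*t/2)/3.
As t -> infinity, exp(-2*3/4 t) -> 0, so the stationary variance is sigma^2 / (2 theta) = 16/3.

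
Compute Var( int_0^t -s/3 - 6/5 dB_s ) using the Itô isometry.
Var = t*(25*t^2 + 270*t + 972)/675

The Itô integral of a deterministic integrand f(s) has mean 0 because each increment f(s) * (B_{s+ds} - B_s) has mean 0. By the Itô isometry:
  Var( int_0^t f(s) dB_s ) = E[ (int_0^t f(s) dB_s)^2 ] = int_0^t f(s)^2 ds.
Here f(s) = -s/3 - 6/5, so f(s)^2 = (5*s + 18)^2/225. Integrate:
  int_0^t ((5*s + 18)^2/225) ds = t*(25*t^2 + 270*t + 972)/675.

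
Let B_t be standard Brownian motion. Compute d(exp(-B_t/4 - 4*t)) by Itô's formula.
d(exp(-B_t/4 - 4*t)) = (-127*exp(-B_t/4 - 4*t)/32) dt + (-exp(-B_t/4 - 4*t)/4) dB_t

Itô's formula for f(t, x): d f(t, B_t) = (f_t + (1/2) f_xx) dt + f_x dB_t. Compute partials of f(t, x) = exp(-4*t - x/4):
  f_t(t,x)  = -4*exp(-4*t - x/4)
  f_x(t,x)  = -exp(-4*t - x/4)/4
  f_xx(t,x) = exp(-4*t - x/4)/16
Assemble drift = f_t + (1/2) f_xx = -127*exp(-4*t - x/4)/32 and diffusion = f_x = -exp(-4*t - x/4)/4. Substituting x = B_t:
  d(exp(-B_t/4 - 4*t)) = (-127*exp(-B_t/4 - 4*t)/32) dt + (-exp(-B_t/4 - 4*t)/4) dB_t.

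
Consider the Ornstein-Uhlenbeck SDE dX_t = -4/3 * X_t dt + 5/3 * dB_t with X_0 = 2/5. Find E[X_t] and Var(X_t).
E[X_t] = 2*exp(-4*t/3)/5; Var(X_t) = 25/24 - 25*exp(-8*t/3)/24

The OU SDE dX = -theta X dt + sigma dB admits the integrating factor exp(theta t): d(exp(theta t) X_t) = sigma exp(theta t) dB_t. Integrating from 0 to t:
  X_t = x_0 * exp(-theta t) + sigma * int_0^t exp(-theta (t-s)) dB_s.
The Itô integral has mean 0 and (by the Itô isometry) variance sigma^2 * int_0^t exp(-2 theta (t - s)) ds = sigma^2 * (1 - exp(-2 theta t)) / (2 theta).
With theta = 4/3, sigma = 5/3, x_0 = 2/5:
  E[X_t] = 2/5 * exp(-4/3 t) = 2*exp(-4*t/3)/5
  Var(X_t) = (5/3)^2 * (1 - exp(-2*4/3 t)) / (2 * 4/3) = 25/24 - 25*exp(-8*t/3)/24.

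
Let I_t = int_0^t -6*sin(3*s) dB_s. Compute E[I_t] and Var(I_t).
E[I_t] = 0; Var(I_t) = 18*t - 3*sin(6*t)

The Itô integral of a deterministic integrand f(s) has mean 0 because each increment f(s) * (B_{s+ds} - B_s) has mean 0. By the Itô isometry:
  Var( int_0^t f(s) dB_s ) = E[ (int_0^t f(s) dB_s)^2 ] = int_0^t f(s)^2 ds.
Here f(s) = -6*sin(3*s), so f(s)^2 = 36*sin(3*s)^2. Integrate:
  int_0^t (36*sin(3*s)^2) ds = 18*t - 3*sin(6*t).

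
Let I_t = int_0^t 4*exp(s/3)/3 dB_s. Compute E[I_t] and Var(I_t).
E[I_t] = 0; Var(I_t) = 8*exp(2*t/3)/3 - 8/3

The Itô integral of a deterministic integrand f(s) has mean 0 because each increment f(s) * (B_{s+ds} - B_s) has mean 0. By the Itô isometry:
  Var( int_0^t f(s) dB_s ) = E[ (int_0^t f(s) dB_s)^2 ] = int_0^t f(s)^2 ds.
Here f(s) = 4*exp(s/3)/3, so f(s)^2 = 16*exp(2*s/3)/9. Integrate:
  int_0^t (16*exp(2*s/3)/9) ds = 8*exp(2*t/3)/3 - 8/3.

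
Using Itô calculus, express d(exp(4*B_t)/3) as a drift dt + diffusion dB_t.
d(exp(4*B_t)/3) = (8*exp(4*B_t)/3) dt + (4*exp(4*B_t)/3) dB_t

Itô's formula for f(B_t) gives d f(B_t) = f'(B_t) dB_t + (1/2) f''(B_t) dt. Compute derivatives of f(x) = exp(4*x)/3:
  f'(x)  = 4*exp(4*x)/3
  f''(x) = 16*exp(4*x)/3
Substitute x = B_t and multiply the f'' term by 1/2:
  drift     = (1/2) * (16*exp(4*x)/3) evaluated at B_t = 8*exp(4*B_t)/3
  diffusion = (4*exp(4*x)/3) evaluated at B_t = 4*exp(4*B_t)/3
Therefore d(exp(4*B_t)/3) = (8*exp(4*B_t)/3) dt + (4*exp(4*B_t)/3) dB_t.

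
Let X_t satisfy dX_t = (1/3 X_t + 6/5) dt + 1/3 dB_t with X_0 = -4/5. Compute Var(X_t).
Var(X_t) = exp(2*t/3)/6 - 1/6

The variance V(t) = Var(X_t) satisfies V'(t) = 2 a V(t) + c^2 with V(0) = 0 (drift coefficient is linear in X, diffusion is constant). With a = 1/3, c = 1/3, the solution is
  V(t) = (c^2 / (2 a)) * (exp(2 a t) - 1)
       = ((1/3)^2 / (2*(1/3))) * (exp((2/3) t) - 1)
       = exp(2*t/3)/6 - 1/6.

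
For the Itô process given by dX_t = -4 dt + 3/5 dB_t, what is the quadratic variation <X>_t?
<X>_t = 9*t/25

For an Itô process dX_t = a(t) dt + b(t) dB_t, the quadratic variation is <X>_t = int_0^t b(s)^2 ds (the drift term does not contribute). Here b(s) = 3/5, so
  b(s)^2 = 9/25.
Integrating from 0 to t:
  <X>_t = int_0^t (9/25) ds = 9*t/25.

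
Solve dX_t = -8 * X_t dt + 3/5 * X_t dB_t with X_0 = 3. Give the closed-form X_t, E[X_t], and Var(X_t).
X_t = 3 * exp((-409/50) t + (3/5) B_t); E[X_t] = 3*exp(-8*t); Var(X_t) = (9*exp(9*t/25) - 9)*exp(-16*t)

For GBM dX = mu X dt + sigma X dB with X_0 = x_0, apply Itô to Y = log X: dY = (mu - sigma^2/2) dt + sigma dB, so Y_t = log(x_0) + (mu - sigma^2/2) t + sigma B_t and hence X_t = x_0 * exp((mu - sigma^2/2) t + sigma B_t).
With mu = -8, sigma = 3/5, x_0 = 3, this gives:
  X_t = 3 * exp((-409/50) * t + (3/5) * B_t).
Since sigma*B_t ~ Normal(0, sigma^2 t), E[exp(sigma*B_t)] = exp(sigma^2 t / 2); so E[X_t] = x_0 * exp((mu - sigma^2/2) t) * exp(sigma^2 t / 2) = x_0 * exp(mu t) = 3*exp(-8*t).
Var(X_t) = E[X_t^2] - (E[X_t])^2 = x_0^2 * exp(2 mu t) * (exp(sigma^2 t) - 1) = (9*exp(9*t/25) - 9)*exp(-16*t).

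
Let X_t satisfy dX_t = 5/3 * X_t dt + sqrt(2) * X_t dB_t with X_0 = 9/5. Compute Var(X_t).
Var(X_t) = 81*(exp(2*t) - 1)*exp(10*t/3)/25

For GBM dX = mu X dt + sigma X dB with X_0 = x_0, apply Itô to Y = log X: dY = (mu - sigma^2/2) dt + sigma dB, so Y_t = log(x_0) + (mu - sigma^2/2) t + sigma B_t and hence X_t = x_0 * exp((mu - sigma^2/2) t + sigma B_t).
With mu = 5/3, sigma = sqrt(2), x_0 = 9/5, this gives:
  X_t = 9/5 * exp((2/3) * t + (sqrt(2)) * B_t).
Since sigma*B_t ~ Normal(0, sigma^2 t), E[exp(sigma*B_t)] = exp(sigma^2 t / 2); so E[X_t] = x_0 * exp((mu - sigma^2/2) t) * exp(sigma^2 t / 2) = x_0 * exp(mu t) = 9*exp(5*t/3)/5.
Var(X_t) = E[X_t^2] - (E[X_t])^2 = x_0^2 * exp(2 mu t) * (exp(sigma^2 t) - 1) = 81*(exp(2*t) - 1)*exp(10*t/3)/25.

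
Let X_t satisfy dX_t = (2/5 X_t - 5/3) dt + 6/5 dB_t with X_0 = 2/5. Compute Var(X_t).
Var(X_t) = 9*exp(4*t/5)/5 - 9/5

The variance V(t) = Var(X_t) satisfies V'(t) = 2 a V(t) + c^2 with V(0) = 0 (drift coefficient is linear in X, diffusion is constant). With a = 2/5, c = 6/5, the solution is
  V(t) = (c^2 / (2 a)) * (exp(2 a t) - 1)
       = ((6/5)^2 / (2*(2/5))) * (exp((4/5) t) - 1)
       = 9*exp(4*t/5)/5 - 9/5.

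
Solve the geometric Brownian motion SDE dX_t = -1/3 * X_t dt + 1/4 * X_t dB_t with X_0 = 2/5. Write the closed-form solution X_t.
X_t = 2/5 * exp((-35/96) * t + (1/4) * B_t)

For GBM dX = mu X dt + sigma X dB with X_0 = x_0, apply Itô to Y = log X: dY = (mu - sigma^2/2) dt + sigma dB, so Y_t = log(x_0) + (mu - sigma^2/2) t + sigma B_t and hence X_t = x_0 * exp((mu - sigma^2/2) t + sigma B_t).
With mu = -1/3, sigma = 1/4, x_0 = 2/5, this gives:
  X_t = 2/5 * exp((-35/96) * t + (1/4) * B_t).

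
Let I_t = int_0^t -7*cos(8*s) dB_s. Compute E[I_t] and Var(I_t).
E[I_t] = 0; Var(I_t) = 49*t/2 + 49*sin(8*t)*cos(8*t)/16

The Itô integral of a deterministic integrand f(s) has mean 0 because each increment f(s) * (B_{s+ds} - B_s) has mean 0. By the Itô isometry:
  Var( int_0^t f(s) dB_s ) = E[ (int_0^t f(s) dB_s)^2 ] = int_0^t f(s)^2 ds.
Here f(s) = -7*cos(8*s), so f(s)^2 = 49*cos(8*s)^2. Integrate:
  int_0^t (49*cos(8*s)^2) ds = 49*t/2 + 49*sin(8*t)*cos(8*t)/16.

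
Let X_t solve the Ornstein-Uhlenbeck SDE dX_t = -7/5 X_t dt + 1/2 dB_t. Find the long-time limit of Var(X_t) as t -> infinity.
lim Var(X_t) = 5/56

The OU SDE dX = -theta X dt + sigma dB admits the integrating factor exp(theta t): d(exp(theta t) X_t) = sigma exp(theta t) dB_t. Integrating from 0 to t gives X_t = x_0 * exp(-theta t) + sigma * int_0^t exp(-theta (t-s)) dB_s for any initial x_0. The Itô integral has variance (by the Itô isometry) sigma^2 * int_0^t exp(-2 theta (t - s)) ds = sigma^2 * (1 - exp(-2 theta t)) / (2 theta), independent of x_0.
With theta = 7/5, sigma = 1/2:
  Var(X_t) = (1/2)^2 * (1 - exp(-2*7/5 t)) / (2 * 7/5) = 5/56 - 5*exp(-14*t/5)/56.
As t -> infinity, exp(-2*7/5 t) -> 0, so the stationary variance is sigma^2 / (2 theta) = 5/56.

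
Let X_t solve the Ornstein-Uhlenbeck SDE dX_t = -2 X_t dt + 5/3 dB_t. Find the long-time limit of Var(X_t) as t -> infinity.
lim Var(X_t) = 25/36

The OU SDE dX = -theta X dt + sigma dB admits the integrating factor exp(theta t): d(exp(theta t) X_t) = sigma exp(theta t) dB_t. Integrating from 0 to t gives X_t = x_0 * exp(-theta t) + sigma * int_0^t exp(-theta (t-s)) dB_s for any initial x_0. The Itô integral has variance (by the Itô isometry) sigma^2 * int_0^t exp(-2 theta (t - s)) ds = sigma^2 * (1 - exp(-2 theta t)) / (2 theta), independent of x_0.
With theta = 2, sigma = 5/3:
  Var(X_t) = (5/3)^2 * (1 - exp(-2*2 t)) / (2 * 2) = 25/36 - 25*exp(-4*t)/36.
As t -> infinity, exp(-2*2 t) -> 0, so the stationary variance is sigma^2 / (2 theta) = 25/36.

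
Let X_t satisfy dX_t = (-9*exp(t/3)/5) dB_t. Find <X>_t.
<X>_t = 243*exp(2*t/3)/50 - 243/50

For an Itô process dX_t = a(t) dt + b(t) dB_t, the quadratic variation is <X>_t = int_0^t b(s)^2 ds (the drift term does not contribute). Here b(s) = -9*exp(s/3)/5, so
  b(s)^2 = 81*exp(2*s/3)/25.
Integrating from 0 to t:
  <X>_t = int_0^t (81*exp(2*s/3)/25) ds = 243*exp(2*t/3)/50 - 243/50.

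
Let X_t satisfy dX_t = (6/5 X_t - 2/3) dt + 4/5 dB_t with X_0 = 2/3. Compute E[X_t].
E[X_t] = exp(6*t/5)/9 + 5/9

Taking expectations and using E[dB_t] = 0, the mean m(t) = E[X_t] satisfies the ODE m'(t) = a m(t) + b with m(0) = x_0. With a = 6/5, b = -2/3, x_0 = 2/3, the solution is
  m(t) = x_0 * exp(a t) + (b/a) * (exp(a t) - 1)
       = (2/3) * exp((6/5) t) + ((-2/3)/(6/5)) * (exp((6/5) t) - 1)
       = exp(6*t/5)/9 + 5/9.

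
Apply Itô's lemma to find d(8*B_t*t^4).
d(8*B_t*t^4) = (32*B_t*t^3) dt + (8*t^4) dB_t

Itô's formula for f(t, x): d f(t, B_t) = (f_t + (1/2) f_xx) dt + f_x dB_t. Compute partials of f(t, x) = 8*t^4*x:
  f_t(t,x)  = 32*t^3*x
  f_x(t,x)  = 8*t^4
  f_xx(t,x) = 0
Assemble drift = f_t + (1/2) f_xx = 32*t^3*x and diffusion = f_x = 8*t^4. Substituting x = B_t:
  d(8*B_t*t^4) = (32*B_t*t^3) dt + (8*t^4) dB_t.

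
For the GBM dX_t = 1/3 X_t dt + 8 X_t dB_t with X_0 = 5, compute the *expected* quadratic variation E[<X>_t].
E[<X>_t] = 2400*exp(194*t/3)/97 - 2400/97

<X>_t = int_0^t (8 * X_s)^2 ds. Taking expectation inside the integral: E[<X>_t] = 8^2 * int_0^t E[X_s^2] ds. For GBM, E[X_s^2] = x_0^2 * exp((2 mu + sigma^2) s). Integrating:
  E[<X>_t] = 8^2 * 5^2 * (exp((2*(1/3) + 8^2) t) - 1) / (2*(1/3) + 8^2)
           = 8^2 * 5^2 * (exp((194/3) t) - 1) / (194/3) = 2400*exp(194*t/3)/97 - 2400/97.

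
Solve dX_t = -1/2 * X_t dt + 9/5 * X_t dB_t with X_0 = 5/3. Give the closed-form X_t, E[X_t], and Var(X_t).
X_t = 5/3 * exp((-53/25) t + (9/5) B_t); E[X_t] = 5*exp(-t/2)/3; Var(X_t) = (25*exp(81*t/25) - 25)*exp(-t)/9

For GBM dX = mu X dt + sigma X dB with X_0 = x_0, apply Itô to Y = log X: dY = (mu - sigma^2/2) dt + sigma dB, so Y_t = log(x_0) + (mu - sigma^2/2) t + sigma B_t and hence X_t = x_0 * exp((mu - sigma^2/2) t + sigma B_t).
With mu = -1/2, sigma = 9/5, x_0 = 5/3, this gives:
  X_t = 5/3 * exp((-53/25) * t + (9/5) * B_t).
Since sigma*B_t ~ Normal(0, sigma^2 t), E[exp(sigma*B_t)] = exp(sigma^2 t / 2); so E[X_t] = x_0 * exp((mu - sigma^2/2) t) * exp(sigma^2 t / 2) = x_0 * exp(mu t) = 5*exp(-t/2)/3.
Var(X_t) = E[X_t^2] - (E[X_t])^2 = x_0^2 * exp(2 mu t) * (exp(sigma^2 t) - 1) = (25*exp(81*t/25) - 25)*exp(-t)/9.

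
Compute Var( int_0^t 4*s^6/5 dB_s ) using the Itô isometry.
Var = 16*t^13/325

The Itô integral of a deterministic integrand f(s) has mean 0 because each increment f(s) * (B_{s+ds} - B_s) has mean 0. By the Itô isometry:
  Var( int_0^t f(s) dB_s ) = E[ (int_0^t f(s) dB_s)^2 ] = int_0^t f(s)^2 ds.
Here f(s) = 4*s^6/5, so f(s)^2 = 16*s^12/25. Integrate:
  int_0^t (16*s^12/25) ds = 16*t^13/325.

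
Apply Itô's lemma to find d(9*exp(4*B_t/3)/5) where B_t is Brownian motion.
d(9*exp(4*B_t/3)/5) = (8*exp(4*B_t/3)/5) dt + (12*exp(4*B_t/3)/5) dB_t

Itô's formula for f(B_t) gives d f(B_t) = f'(B_t) dB_t + (1/2) f''(B_t) dt. Compute derivatives of f(x) = 9*exp(4*x/3)/5:
  f'(x)  = 12*exp(4*x/3)/5
  f''(x) = 16*exp(4*x/3)/5
Substitute x = B_t and multiply the f'' term by 1/2:
  drift     = (1/2) * (16*exp(4*x/3)/5) evaluated at B_t = 8*exp(4*B_t/3)/5
  diffusion = (12*exp(4*x/3)/5) evaluated at B_t = 12*exp(4*B_t/3)/5
Therefore d(9*exp(4*B_t/3)/5) = (8*exp(4*B_t/3)/5) dt + (12*exp(4*B_t/3)/5) dB_t.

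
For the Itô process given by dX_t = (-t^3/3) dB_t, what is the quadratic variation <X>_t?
<X>_t = t^7/63

For an Itô process dX_t = a(t) dt + b(t) dB_t, the quadratic variation is <X>_t = int_0^t b(s)^2 ds (the drift term does not contribute). Here b(s) = -s^3/3, so
  b(s)^2 = s^6/9.
Integrating from 0 to t:
  <X>_t = int_0^t (s^6/9) ds = t^7/63.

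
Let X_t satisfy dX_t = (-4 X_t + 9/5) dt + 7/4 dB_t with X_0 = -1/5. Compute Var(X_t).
Var(X_t) = 49/128 - 49*exp(-8*t)/128

The variance V(t) = Var(X_t) satisfies V'(t) = 2 a V(t) + c^2 with V(0) = 0 (drift coefficient is linear in X, diffusion is constant). With a = -4, c = 7/4, the solution is
  V(t) = (c^2 / (2 a)) * (exp(2 a t) - 1)
       = ((7/4)^2 / (2*(-4))) * (exp((-8) t) - 1)
       = 49/128 - 49*exp(-8*t)/128.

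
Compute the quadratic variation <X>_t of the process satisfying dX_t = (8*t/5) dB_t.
<X>_t = 64*t^3/75

For an Itô process dX_t = a(t) dt + b(t) dB_t, the quadratic variation is <X>_t = int_0^t b(s)^2 ds (the drift term does not contribute). Here b(s) = 8*s/5, so
  b(s)^2 = 64*s^2/25.
Integrating from 0 to t:
  <X>_t = int_0^t (64*s^2/25) ds = 64*t^3/75.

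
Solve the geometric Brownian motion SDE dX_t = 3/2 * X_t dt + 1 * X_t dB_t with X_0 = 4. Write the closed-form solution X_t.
X_t = 4 * exp((1) * t + (1) * B_t)

For GBM dX = mu X dt + sigma X dB with X_0 = x_0, apply Itô to Y = log X: dY = (mu - sigma^2/2) dt + sigma dB, so Y_t = log(x_0) + (mu - sigma^2/2) t + sigma B_t and hence X_t = x_0 * exp((mu - sigma^2/2) t + sigma B_t).
With mu = 3/2, sigma = 1, x_0 = 4, this gives:
  X_t = 4 * exp((1) * t + (1) * B_t).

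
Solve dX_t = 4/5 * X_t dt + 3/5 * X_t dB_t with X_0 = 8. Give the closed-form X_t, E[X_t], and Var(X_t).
X_t = 8 * exp((31/50) t + (3/5) B_t); E[X_t] = 8*exp(4*t/5); Var(X_t) = 64*(exp(9*t/25) - 1)*exp(8*t/5)

For GBM dX = mu X dt + sigma X dB with X_0 = x_0, apply Itô to Y = log X: dY = (mu - sigma^2/2) dt + sigma dB, so Y_t = log(x_0) + (mu - sigma^2/2) t + sigma B_t and hence X_t = x_0 * exp((mu - sigma^2/2) t + sigma B_t).
With mu = 4/5, sigma = 3/5, x_0 = 8, this gives:
  X_t = 8 * exp((31/50) * t + (3/5) * B_t).
Since sigma*B_t ~ Normal(0, sigma^2 t), E[exp(sigma*B_t)] = exp(sigma^2 t / 2); so E[X_t] = x_0 * exp((mu - sigma^2/2) t) * exp(sigma^2 t / 2) = x_0 * exp(mu t) = 8*exp(4*t/5).
Var(X_t) = E[X_t^2] - (E[X_t])^2 = x_0^2 * exp(2 mu t) * (exp(sigma^2 t) - 1) = 64*(exp(9*t/25) - 1)*exp(8*t/5).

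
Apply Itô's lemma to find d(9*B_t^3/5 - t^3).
d(9*B_t^3/5 - t^3) = (27*B_t/5 - 3*t^2) dt + (27*B_t^2/5) dB_t

Itô's formula for f(t, x): d f(t, B_t) = (f_t + (1/2) f_xx) dt + f_x dB_t. Compute partials of f(t, x) = -t^3 + 9*x^3/5:
  f_t(t,x)  = -3*t^2
  f_x(t,x)  = 27*x^2/5
  f_xx(t,x) = 54*x/5
Assemble drift = f_t + (1/2) f_xx = -3*t^2 + 27*x/5 and diffusion = f_x = 27*x^2/5. Substituting x = B_t:
  d(9*B_t^3/5 - t^3) = (27*B_t/5 - 3*t^2) dt + (27*B_t^2/5) dB_t.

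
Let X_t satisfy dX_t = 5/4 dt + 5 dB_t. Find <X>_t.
<X>_t = 25*t

For an Itô process dX_t = a(t) dt + b(t) dB_t, the quadratic variation is <X>_t = int_0^t b(s)^2 ds (the drift term does not contribute). Here b(s) = 5, so
  b(s)^2 = 25.
Integrating from 0 to t:
  <X>_t = int_0^t (25) ds = 25*t.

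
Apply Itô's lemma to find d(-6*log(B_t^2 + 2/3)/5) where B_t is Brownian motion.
d(-6*log(B_t^2 + 2/3)/5) = (18*(3*B_t^2 - 2)/(5*(3*B_t^2 + 2)^2)) dt + (-36*B_t/(15*B_t^2 + 10)) dB_t

Itô's formula for f(B_t) gives d f(B_t) = f'(B_t) dB_t + (1/2) f''(B_t) dt. Compute derivatives of f(x) = -6*log(x^2 + 2/3)/5:
  f'(x)  = -36*x/(15*x^2 + 10)
  f''(x) = 36*(3*x^2 - 2)/(5*(3*x^2 + 2)^2)
Substitute x = B_t and multiply the f'' term by 1/2:
  drift     = (1/2) * (36*(3*x^2 - 2)/(5*(3*x^2 + 2)^2)) evaluated at B_t = 18*(3*B_t^2 - 2)/(5*(3*B_t^2 + 2)^2)
  diffusion = (-36*x/(15*x^2 + 10)) evaluated at B_t = -36*B_t/(15*B_t^2 + 10)
Therefore d(-6*log(B_t^2 + 2/3)/5) = (18*(3*B_t^2 - 2)/(5*(3*B_t^2 + 2)^2)) dt + (-36*B_t/(15*B_t^2 + 10)) dB_t.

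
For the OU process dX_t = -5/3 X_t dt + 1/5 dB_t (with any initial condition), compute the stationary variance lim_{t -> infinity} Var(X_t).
lim Var(X_t) = 3/250

The OU SDE dX = -theta X dt + sigma dB admits the integrating factor exp(theta t): d(exp(theta t) X_t) = sigma exp(theta t) dB_t. Integrating from 0 to t gives X_t = x_0 * exp(-theta t) + sigma * int_0^t exp(-theta (t-s)) dB_s for any initial x_0. The Itô integral has variance (by the Itô isometry) sigma^2 * int_0^t exp(-2 theta (t - s)) ds = sigma^2 * (1 - exp(-2 theta t)) / (2 theta), independent of x_0.
With theta = 5/3, sigma = 1/5:
  Var(X_t) = (1/5)^2 * (1 - exp(-2*5/3 t)) / (2 * 5/3) = 3/250 - 3*exp(-10*t/3)/250.
As t -> infinity, exp(-2*5/3 t) -> 0, so the stationary variance is sigma^2 / (2 theta) = 3/250.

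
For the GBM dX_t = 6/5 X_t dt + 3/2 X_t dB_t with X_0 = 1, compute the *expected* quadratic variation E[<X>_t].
E[<X>_t] = 15*exp(93*t/20)/31 - 15/31

<X>_t = int_0^t ((3/2) * X_s)^2 ds. Taking expectation inside the integral: E[<X>_t] = (3/2)^2 * int_0^t E[X_s^2] ds. For GBM, E[X_s^2] = x_0^2 * exp((2 mu + sigma^2) s). Integrating:
  E[<X>_t] = (3/2)^2 * 1^2 * (exp((2*(6/5) + (3/2)^2) t) - 1) / (2*(6/5) + (3/2)^2)
           = (3/2)^2 * 1^2 * (exp((93/20) t) - 1) / (93/20) = 15*exp(93*t/20)/31 - 15/31.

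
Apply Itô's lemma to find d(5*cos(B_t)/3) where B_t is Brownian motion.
d(5*cos(B_t)/3) = (-5*cos(B_t)/6) dt + (-5*sin(B_t)/3) dB_t

Itô's formula for f(B_t) gives d f(B_t) = f'(B_t) dB_t + (1/2) f''(B_t) dt. Compute derivatives of f(x) = 5*cos(x)/3:
  f'(x)  = -5*sin(x)/3
  f''(x) = -5*cos(x)/3
Substitute x = B_t and multiply the f'' term by 1/2:
  drift     = (1/2) * (-5*cos(x)/3) evaluated at B_t = -5*cos(B_t)/6
  diffusion = (-5*sin(x)/3) evaluated at B_t = -5*sin(B_t)/3
Therefore d(5*cos(B_t)/3) = (-5*cos(B_t)/6) dt + (-5*sin(B_t)/3) dB_t.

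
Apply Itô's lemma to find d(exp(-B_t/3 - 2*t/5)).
d(exp(-B_t/3 - 2*t/5)) = (-31*exp(-B_t/3 - 2*t/5)/90) dt + (-exp(-B_t/3 - 2*t/5)/3) dB_t

Itô's formula for f(t, x): d f(t, B_t) = (f_t + (1/2) f_xx) dt + f_x dB_t. Compute partials of f(t, x) = exp(-2*t/5 - x/3):
  f_t(t,x)  = -2*exp(-2*t/5 - x/3)/5
  f_x(t,x)  = -exp(-2*t/5 - x/3)/3
  f_xx(t,x) = exp(-2*t/5 - x/3)/9
Assemble drift = f_t + (1/2) f_xx = -31*exp(-2*t/5 - x/3)/90 and diffusion = f_x = -exp(-2*t/5 - x/3)/3. Substituting x = B_t:
  d(exp(-B_t/3 - 2*t/5)) = (-31*exp(-B_t/3 - 2*t/5)/90) dt + (-exp(-B_t/3 - 2*t/5)/3) dB_t.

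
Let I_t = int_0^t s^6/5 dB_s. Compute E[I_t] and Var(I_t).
E[I_t] = 0; Var(I_t) = t^13/325

The Itô integral of a deterministic integrand f(s) has mean 0 because each increment f(s) * (B_{s+ds} - B_s) has mean 0. By the Itô isometry:
  Var( int_0^t f(s) dB_s ) = E[ (int_0^t f(s) dB_s)^2 ] = int_0^t f(s)^2 ds.
Here f(s) = s^6/5, so f(s)^2 = s^12/25. Integrate:
  int_0^t (s^12/25) ds = t^13/325.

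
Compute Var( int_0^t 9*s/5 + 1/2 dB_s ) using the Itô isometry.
Var = t*(108*t^2 + 90*t + 25)/100

The Itô integral of a deterministic integrand f(s) has mean 0 because each increment f(s) * (B_{s+ds} - B_s) has mean 0. By the Itô isometry:
  Var( int_0^t f(s) dB_s ) = E[ (int_0^t f(s) dB_s)^2 ] = int_0^t f(s)^2 ds.
Here f(s) = 9*s/5 + 1/2, so f(s)^2 = (18*s + 5)^2/100. Integrate:
  int_0^t ((18*s + 5)^2/100) ds = t*(108*t^2 + 90*t + 25)/100.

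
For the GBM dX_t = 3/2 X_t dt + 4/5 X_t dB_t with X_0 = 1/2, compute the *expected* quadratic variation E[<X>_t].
E[<X>_t] = 4*exp(91*t/25)/91 - 4/91

<X>_t = int_0^t ((4/5) * X_s)^2 ds. Taking expectation inside the integral: E[<X>_t] = (4/5)^2 * int_0^t E[X_s^2] ds. For GBM, E[X_s^2] = x_0^2 * exp((2 mu + sigma^2) s). Integrating:
  E[<X>_t] = (4/5)^2 * (1/2)^2 * (exp((2*(3/2) + (4/5)^2) t) - 1) / (2*(3/2) + (4/5)^2)
           = (4/5)^2 * (1/2)^2 * (exp((91/25) t) - 1) / (91/25) = 4*exp(91*t/25)/91 - 4/91.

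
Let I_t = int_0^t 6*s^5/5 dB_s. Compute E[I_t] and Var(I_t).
E[I_t] = 0; Var(I_t) = 36*t^11/275

The Itô integral of a deterministic integrand f(s) has mean 0 because each increment f(s) * (B_{s+ds} - B_s) has mean 0. By the Itô isometry:
  Var( int_0^t f(s) dB_s ) = E[ (int_0^t f(s) dB_s)^2 ] = int_0^t f(s)^2 ds.
Here f(s) = 6*s^5/5, so f(s)^2 = 36*s^10/25. Integrate:
  int_0^t (36*s^10/25) ds = 36*t^11/275.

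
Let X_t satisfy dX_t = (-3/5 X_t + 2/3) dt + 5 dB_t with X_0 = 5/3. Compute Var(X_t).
Var(X_t) = 125/6 - 125*exp(-6*t/5)/6

The variance V(t) = Var(X_t) satisfies V'(t) = 2 a V(t) + c^2 with V(0) = 0 (drift coefficient is linear in X, diffusion is constant). With a = -3/5, c = 5, the solution is
  V(t) = (c^2 / (2 a)) * (exp(2 a t) - 1)
       = (5^2 / (2*(-3/5))) * (exp((-6/5) t) - 1)
       = 125/6 - 125*exp(-6*t/5)/6.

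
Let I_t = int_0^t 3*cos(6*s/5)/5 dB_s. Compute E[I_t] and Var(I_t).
E[I_t] = 0; Var(I_t) = 9*t/50 + 3*sin(12*t/5)/40

The Itô integral of a deterministic integrand f(s) has mean 0 because each increment f(s) * (B_{s+ds} - B_s) has mean 0. By the Itô isometry:
  Var( int_0^t f(s) dB_s ) = E[ (int_0^t f(s) dB_s)^2 ] = int_0^t f(s)^2 ds.
Here f(s) = 3*cos(6*s/5)/5, so f(s)^2 = 9*cos(6*s/5)^2/25. Integrate:
  int_0^t (9*cos(6*s/5)^2/25) ds = 9*t/50 + 3*sin(12*t/5)/40.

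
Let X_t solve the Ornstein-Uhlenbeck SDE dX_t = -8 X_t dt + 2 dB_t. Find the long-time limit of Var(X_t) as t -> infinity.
lim Var(X_t) = 1/4

The OU SDE dX = -theta X dt + sigma dB admits the integrating factor exp(theta t): d(exp(theta t) X_t) = sigma exp(theta t) dB_t. Integrating from 0 to t gives X_t = x_0 * exp(-theta t) + sigma * int_0^t exp(-theta (t-s)) dB_s for any initial x_0. The Itô integral has variance (by the Itô isometry) sigma^2 * int_0^t exp(-2 theta (t - s)) ds = sigma^2 * (1 - exp(-2 theta t)) / (2 theta), independent of x_0.
With theta = 8, sigma = 2:
  Var(X_t) = (2)^2 * (1 - exp(-2*8 t)) / (2 * 8) = 1/4 - exp(-16*t)/4.
As t -> infinity, exp(-2*8 t) -> 0, so the stationary variance is sigma^2 / (2 theta) = 1/4.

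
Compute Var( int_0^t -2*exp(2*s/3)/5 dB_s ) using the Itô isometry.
Var = 3*exp(4*t/3)/25 - 3/25

The Itô integral of a deterministic integrand f(s) has mean 0 because each increment f(s) * (B_{s+ds} - B_s) has mean 0. By the Itô isometry:
  Var( int_0^t f(s) dB_s ) = E[ (int_0^t f(s) dB_s)^2 ] = int_0^t f(s)^2 ds.
Here f(s) = -2*exp(2*s/3)/5, so f(s)^2 = 4*exp(4*s/3)/25. Integrate:
  int_0^t (4*exp(4*s/3)/25) ds = 3*exp(4*t/3)/25 - 3/25.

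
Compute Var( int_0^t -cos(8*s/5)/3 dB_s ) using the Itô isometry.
Var = t/18 + 5*sin(8*t/5)*cos(8*t/5)/144

The Itô integral of a deterministic integrand f(s) has mean 0 because each increment f(s) * (B_{s+ds} - B_s) has mean 0. By the Itô isometry:
  Var( int_0^t f(s) dB_s ) = E[ (int_0^t f(s) dB_s)^2 ] = int_0^t f(s)^2 ds.
Here f(s) = -cos(8*s/5)/3, so f(s)^2 = cos(8*s/5)^2/9. Integrate:
  int_0^t (cos(8*s/5)^2/9) ds = t/18 + 5*sin(8*t/5)*cos(8*t/5)/144.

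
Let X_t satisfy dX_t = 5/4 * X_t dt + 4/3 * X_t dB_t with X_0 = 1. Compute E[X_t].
E[X_t] = exp(5*t/4)

For GBM dX = mu X dt + sigma X dB with X_0 = x_0, apply Itô to Y = log X: dY = (mu - sigma^2/2) dt + sigma dB, so Y_t = log(x_0) + (mu - sigma^2/2) t + sigma B_t and hence X_t = x_0 * exp((mu - sigma^2/2) t + sigma B_t).
With mu = 5/4, sigma = 4/3, x_0 = 1, this gives:
  X_t = 1 * exp((13/36) * t + (4/3) * B_t).
Since sigma*B_t ~ Normal(0, sigma^2 t), E[exp(sigma*B_t)] = exp(sigma^2 t / 2); so E[X_t] = x_0 * exp((mu - sigma^2/2) t) * exp(sigma^2 t / 2) = x_0 * exp(mu t) = exp(5*t/4).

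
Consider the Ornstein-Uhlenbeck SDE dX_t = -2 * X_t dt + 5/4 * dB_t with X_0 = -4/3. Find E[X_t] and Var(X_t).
E[X_t] = -4*exp(-2*t)/3; Var(X_t) = 25/64 - 25*exp(-4*t)/64

The OU SDE dX = -theta X dt + sigma dB admits the integrating factor exp(theta t): d(exp(theta t) X_t) = sigma exp(theta t) dB_t. Integrating from 0 to t:
  X_t = x_0 * exp(-theta t) + sigma * int_0^t exp(-theta (t-s)) dB_s.
The Itô integral has mean 0 and (by the Itô isometry) variance sigma^2 * int_0^t exp(-2 theta (t - s)) ds = sigma^2 * (1 - exp(-2 theta t)) / (2 theta).
With theta = 2, sigma = 5/4, x_0 = -4/3:
  E[X_t] = -4/3 * exp(-2 t) = -4*exp(-2*t)/3
  Var(X_t) = (5/4)^2 * (1 - exp(-2*2 t)) / (2 * 2) = 25/64 - 25*exp(-4*t)/64.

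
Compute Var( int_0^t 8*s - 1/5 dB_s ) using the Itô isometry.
Var = t*(1600*t^2 - 120*t + 3)/75

The Itô integral of a deterministic integrand f(s) has mean 0 because each increment f(s) * (B_{s+ds} - B_s) has mean 0. By the Itô isometry:
  Var( int_0^t f(s) dB_s ) = E[ (int_0^t f(s) dB_s)^2 ] = int_0^t f(s)^2 ds.
Here f(s) = 8*s - 1/5, so f(s)^2 = (40*s - 1)^2/25. Integrate:
  int_0^t ((40*s - 1)^2/25) ds = t*(1600*t^2 - 120*t + 3)/75.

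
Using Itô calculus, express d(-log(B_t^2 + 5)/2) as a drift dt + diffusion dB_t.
d(-log(B_t^2 + 5)/2) = ((B_t^2 - 5)/(2*(B_t^2 + 5)^2)) dt + (-B_t/(B_t^2 + 5)) dB_t

Itô's formula for f(B_t) gives d f(B_t) = f'(B_t) dB_t + (1/2) f''(B_t) dt. Compute derivatives of f(x) = -log(x^2 + 5)/2:
  f'(x)  = -x/(x^2 + 5)
  f''(x) = (x^2 - 5)/(x^2 + 5)^2
Substitute x = B_t and multiply the f'' term by 1/2:
  drift     = (1/2) * ((x^2 - 5)/(x^2 + 5)^2) evaluated at B_t = (B_t^2 - 5)/(2*(B_t^2 + 5)^2)
  diffusion = (-x/(x^2 + 5)) evaluated at B_t = -B_t/(B_t^2 + 5)
Therefore d(-log(B_t^2 + 5)/2) = ((B_t^2 - 5)/(2*(B_t^2 + 5)^2)) dt + (-B_t/(B_t^2 + 5)) dB_t.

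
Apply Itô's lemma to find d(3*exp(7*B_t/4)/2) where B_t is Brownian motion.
d(3*exp(7*B_t/4)/2) = (147*exp(7*B_t/4)/64) dt + (21*exp(7*B_t/4)/8) dB_t

Itô's formula for f(B_t) gives d f(B_t) = f'(B_t) dB_t + (1/2) f''(B_t) dt. Compute derivatives of f(x) = 3*exp(7*x/4)/2:
  f'(x)  = 21*exp(7*x/4)/8
  f''(x) = 147*exp(7*x/4)/32
Substitute x = B_t and multiply the f'' term by 1/2:
  drift     = (1/2) * (147*exp(7*x/4)/32) evaluated at B_t = 147*exp(7*B_t/4)/64
  diffusion = (21*exp(7*x/4)/8) evaluated at B_t = 21*exp(7*B_t/4)/8
Therefore d(3*exp(7*B_t/4)/2) = (147*exp(7*B_t/4)/64) dt + (21*exp(7*B_t/4)/8) dB_t.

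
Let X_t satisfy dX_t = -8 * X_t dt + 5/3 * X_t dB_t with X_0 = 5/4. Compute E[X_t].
E[X_t] = 5*exp(-8*t)/4

For GBM dX = mu X dt + sigma X dB with X_0 = x_0, apply Itô to Y = log X: dY = (mu - sigma^2/2) dt + sigma dB, so Y_t = log(x_0) + (mu - sigma^2/2) t + sigma B_t and hence X_t = x_0 * exp((mu - sigma^2/2) t + sigma B_t).
With mu = -8, sigma = 5/3, x_0 = 5/4, this gives:
  X_t = 5/4 * exp((-169/18) * t + (5/3) * B_t).
Since sigma*B_t ~ Normal(0, sigma^2 t), E[exp(sigma*B_t)] = exp(sigma^2 t / 2); so E[X_t] = x_0 * exp((mu - sigma^2/2) t) * exp(sigma^2 t / 2) = x_0 * exp(mu t) = 5*exp(-8*t)/4.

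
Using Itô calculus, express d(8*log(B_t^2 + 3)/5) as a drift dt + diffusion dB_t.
d(8*log(B_t^2 + 3)/5) = (8*(3 - B_t^2)/(5*(B_t^2 + 3)^2)) dt + (16*B_t/(5*(B_t^2 + 3))) dB_t

Itô's formula for f(B_t) gives d f(B_t) = f'(B_t) dB_t + (1/2) f''(B_t) dt. Compute derivatives of f(x) = 8*log(x^2 + 3)/5:
  f'(x)  = 16*x/(5*(x^2 + 3))
  f''(x) = 16*(3 - x^2)/(5*(x^2 + 3)^2)
Substitute x = B_t and multiply the f'' term by 1/2:
  drift     = (1/2) * (16*(3 - x^2)/(5*(x^2 + 3)^2)) evaluated at B_t = 8*(3 - B_t^2)/(5*(B_t^2 + 3)^2)
  diffusion = (16*x/(5*(x^2 + 3))) evaluated at B_t = 16*B_t/(5*(B_t^2 + 3))
Therefore d(8*log(B_t^2 + 3)/5) = (8*(3 - B_t^2)/(5*(B_t^2 + 3)^2)) dt + (16*B_t/(5*(B_t^2 + 3))) dB_t.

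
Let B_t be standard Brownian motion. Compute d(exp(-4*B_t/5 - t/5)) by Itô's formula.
d(exp(-4*B_t/5 - t/5)) = (3*exp(-4*B_t/5 - t/5)/25) dt + (-4*exp(-4*B_t/5 - t/5)/5) dB_t

Itô's formula for f(t, x): d f(t, B_t) = (f_t + (1/2) f_xx) dt + f_x dB_t. Compute partials of f(t, x) = exp(-t/5 - 4*x/5):
  f_t(t,x)  = -exp(-t/5 - 4*x/5)/5
  f_x(t,x)  = -4*exp(-t/5 - 4*x/5)/5
  f_xx(t,x) = 16*exp(-t/5 - 4*x/5)/25
Assemble drift = f_t + (1/2) f_xx = 3*exp(-t/5 - 4*x/5)/25 and diffusion = f_x = -4*exp(-t/5 - 4*x/5)/5. Substituting x = B_t:
  d(exp(-4*B_t/5 - t/5)) = (3*exp(-4*B_t/5 - t/5)/25) dt + (-4*exp(-4*B_t/5 - t/5)/5) dB_t.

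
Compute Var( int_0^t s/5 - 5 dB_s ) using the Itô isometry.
Var = t*(t^2 - 75*t + 1875)/75

The Itô integral of a deterministic integrand f(s) has mean 0 because each increment f(s) * (B_{s+ds} - B_s) has mean 0. By the Itô isometry:
  Var( int_0^t f(s) dB_s ) = E[ (int_0^t f(s) dB_s)^2 ] = int_0^t f(s)^2 ds.
Here f(s) = s/5 - 5, so f(s)^2 = (s - 25)^2/25. Integrate:
  int_0^t ((s - 25)^2/25) ds = t*(t^2 - 75*t + 1875)/75.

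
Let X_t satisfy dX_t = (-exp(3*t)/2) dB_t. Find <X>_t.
<X>_t = exp(6*t)/24 - 1/24

For an Itô process dX_t = a(t) dt + b(t) dB_t, the quadratic variation is <X>_t = int_0^t b(s)^2 ds (the drift term does not contribute). Here b(s) = -exp(3*s)/2, so
  b(s)^2 = exp(6*s)/4.
Integrating from 0 to t:
  <X>_t = int_0^t (exp(6*s)/4) ds = exp(6*t)/24 - 1/24.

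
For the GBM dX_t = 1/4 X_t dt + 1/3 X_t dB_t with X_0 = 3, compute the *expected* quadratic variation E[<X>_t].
E[<X>_t] = 18*exp(11*t/18)/11 - 18/11

<X>_t = int_0^t ((1/3) * X_s)^2 ds. Taking expectation inside the integral: E[<X>_t] = (1/3)^2 * int_0^t E[X_s^2] ds. For GBM, E[X_s^2] = x_0^2 * exp((2 mu + sigma^2) s). Integrating:
  E[<X>_t] = (1/3)^2 * 3^2 * (exp((2*(1/4) + (1/3)^2) t) - 1) / (2*(1/4) + (1/3)^2)
           = (1/3)^2 * 3^2 * (exp((11/18) t) - 1) / (11/18) = 18*exp(11*t/18)/11 - 18/11.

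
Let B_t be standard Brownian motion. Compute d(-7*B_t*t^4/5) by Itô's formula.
d(-7*B_t*t^4/5) = (-28*B_t*t^3/5) dt + (-7*t^4/5) dB_t

Itô's formula for f(t, x): d f(t, B_t) = (f_t + (1/2) f_xx) dt + f_x dB_t. Compute partials of f(t, x) = -7*t^4*x/5:
  f_t(t,x)  = -28*t^3*x/5
  f_x(t,x)  = -7*t^4/5
  f_xx(t,x) = 0
Assemble drift = f_t + (1/2) f_xx = -28*t^3*x/5 and diffusion = f_x = -7*t^4/5. Substituting x = B_t:
  d(-7*B_t*t^4/5) = (-28*B_t*t^3/5) dt + (-7*t^4/5) dB_t.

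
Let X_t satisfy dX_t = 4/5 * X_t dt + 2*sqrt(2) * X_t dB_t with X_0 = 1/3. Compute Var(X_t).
Var(X_t) = (exp(8*t) - 1)*exp(8*t/5)/9

For GBM dX = mu X dt + sigma X dB with X_0 = x_0, apply Itô to Y = log X: dY = (mu - sigma^2/2) dt + sigma dB, so Y_t = log(x_0) + (mu - sigma^2/2) t + sigma B_t and hence X_t = x_0 * exp((mu - sigma^2/2) t + sigma B_t).
With mu = 4/5, sigma = 2*sqrt(2), x_0 = 1/3, this gives:
  X_t = 1/3 * exp((-16/5) * t + (2*sqrt(2)) * B_t).
Since sigma*B_t ~ Normal(0, sigma^2 t), E[exp(sigma*B_t)] = exp(sigma^2 t / 2); so E[X_t] = x_0 * exp((mu - sigma^2/2) t) * exp(sigma^2 t / 2) = x_0 * exp(mu t) = exp(4*t/5)/3.
Var(X_t) = E[X_t^2] - (E[X_t])^2 = x_0^2 * exp(2 mu t) * (exp(sigma^2 t) - 1) = (exp(8*t) - 1)*exp(8*t/5)/9.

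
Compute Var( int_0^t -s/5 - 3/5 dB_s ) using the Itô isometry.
Var = t*(t^2 + 9*t + 27)/75

The Itô integral of a deterministic integrand f(s) has mean 0 because each increment f(s) * (B_{s+ds} - B_s) has mean 0. By the Itô isometry:
  Var( int_0^t f(s) dB_s ) = E[ (int_0^t f(s) dB_s)^2 ] = int_0^t f(s)^2 ds.
Here f(s) = -s/5 - 3/5, so f(s)^2 = (s + 3)^2/25. Integrate:
  int_0^t ((s + 3)^2/25) ds = t*(t^2 + 9*t + 27)/75.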